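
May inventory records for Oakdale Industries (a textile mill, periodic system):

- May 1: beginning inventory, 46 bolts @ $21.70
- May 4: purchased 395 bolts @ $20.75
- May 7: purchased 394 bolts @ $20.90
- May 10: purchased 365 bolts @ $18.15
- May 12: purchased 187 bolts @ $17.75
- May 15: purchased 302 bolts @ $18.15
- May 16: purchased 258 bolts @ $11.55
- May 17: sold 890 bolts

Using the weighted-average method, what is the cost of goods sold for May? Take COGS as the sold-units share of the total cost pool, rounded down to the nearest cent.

COGS = $16,380.31

May 17, sell 890: 890/1947 × $35,834.25 → $16,380.31
Ending inventory (cost pool remaining) = $19,453.94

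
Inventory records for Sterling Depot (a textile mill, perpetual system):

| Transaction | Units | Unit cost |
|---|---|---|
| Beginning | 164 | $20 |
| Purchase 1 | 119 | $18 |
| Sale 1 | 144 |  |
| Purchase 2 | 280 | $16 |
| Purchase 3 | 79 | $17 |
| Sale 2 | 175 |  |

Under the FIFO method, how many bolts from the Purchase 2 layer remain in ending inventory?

Sale 1 (144) [FIFO — oldest first]: 144 @ $20 = $2,880
Sale 2 (175) [FIFO — oldest first]: 20 @ $20 + 119 @ $18 + 36 @ $16 = $3,118
Total COGS = $2,880 + $3,118 = $5,998
Ending inventory: 244 @ $16 + 79 @ $17 = $5,247

244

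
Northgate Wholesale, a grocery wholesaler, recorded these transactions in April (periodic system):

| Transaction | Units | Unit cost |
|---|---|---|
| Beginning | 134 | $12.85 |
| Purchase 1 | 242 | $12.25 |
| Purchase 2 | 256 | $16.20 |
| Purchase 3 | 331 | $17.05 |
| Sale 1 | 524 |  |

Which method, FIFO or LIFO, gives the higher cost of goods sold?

LIFO

FIFO COGS: 134 @ $12.85 + 242 @ $12.25 + 148 @ $16.20 = $7,084.00
LIFO COGS: 331 @ $17.05 + 193 @ $16.20 = $8,770.15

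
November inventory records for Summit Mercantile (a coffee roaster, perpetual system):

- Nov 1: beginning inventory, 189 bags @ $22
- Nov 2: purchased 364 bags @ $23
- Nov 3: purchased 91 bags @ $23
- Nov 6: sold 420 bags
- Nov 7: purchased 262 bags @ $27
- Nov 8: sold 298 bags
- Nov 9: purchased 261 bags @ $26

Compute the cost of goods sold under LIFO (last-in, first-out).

Nov 6, 420 sold [LIFO — newest first]: 91 @ $23 + 329 @ $23 = $9,660
Nov 8, 298 sold [LIFO — newest first]: 262 @ $27 + 35 @ $23 + 1 @ $22 = $7,901
Total COGS = $9,660 + $7,901 = $17,561
Ending inventory: 188 @ $22 + 261 @ $26 = $10,922
Check: goods available $28,483 = COGS $17,561 + ending $10,922

COGS = $17,561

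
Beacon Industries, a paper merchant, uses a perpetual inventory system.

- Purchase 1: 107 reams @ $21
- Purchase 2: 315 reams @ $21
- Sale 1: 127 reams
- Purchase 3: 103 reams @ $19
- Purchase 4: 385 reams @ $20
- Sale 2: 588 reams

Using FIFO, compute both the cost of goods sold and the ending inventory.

Sale 1 (127) [FIFO — oldest first]: 107 @ $21 + 20 @ $21 = $2,667
Sale 2 (588) [FIFO — oldest first]: 295 @ $21 + 103 @ $19 + 190 @ $20 = $11,952
Total COGS = $2,667 + $11,952 = $14,619
Ending inventory: 195 @ $20 = $3,900

COGS = $14,619; ending inventory = $3,900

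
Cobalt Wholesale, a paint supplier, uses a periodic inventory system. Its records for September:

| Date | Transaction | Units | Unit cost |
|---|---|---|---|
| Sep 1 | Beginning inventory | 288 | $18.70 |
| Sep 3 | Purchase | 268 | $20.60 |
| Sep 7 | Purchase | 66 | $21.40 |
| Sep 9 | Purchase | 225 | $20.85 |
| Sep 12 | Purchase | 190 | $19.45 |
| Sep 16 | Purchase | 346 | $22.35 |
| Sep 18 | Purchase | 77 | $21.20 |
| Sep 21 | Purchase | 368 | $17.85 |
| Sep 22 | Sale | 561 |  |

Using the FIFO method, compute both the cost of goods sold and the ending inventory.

Sep 22, 561 sold [FIFO — oldest first]: 288 @ $18.70 + 268 @ $20.60 + 5 @ $21.40 = $11,013.40
Ending inventory: 61 @ $21.40 + 225 @ $20.85 + 190 @ $19.45 + 346 @ $22.35 + 77 @ $21.20 + 368 @ $17.85 = $25,626.45
Check: goods available $36,639.85 = COGS $11,013.40 + ending $25,626.45

COGS = $11,013.40; ending inventory = $25,626.45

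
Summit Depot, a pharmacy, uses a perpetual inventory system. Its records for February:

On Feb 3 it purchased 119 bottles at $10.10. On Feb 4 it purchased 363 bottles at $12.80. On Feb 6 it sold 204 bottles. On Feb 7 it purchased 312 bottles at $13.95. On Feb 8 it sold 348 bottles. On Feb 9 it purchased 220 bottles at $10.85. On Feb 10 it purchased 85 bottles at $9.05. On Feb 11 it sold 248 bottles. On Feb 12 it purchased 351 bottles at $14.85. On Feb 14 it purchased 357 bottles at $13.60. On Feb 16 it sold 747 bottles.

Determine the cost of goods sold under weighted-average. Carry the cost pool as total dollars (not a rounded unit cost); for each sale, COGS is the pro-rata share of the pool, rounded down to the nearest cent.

COGS = $19,932.46

After Feb 3: 119 on hand, pool $1,201.90 (≈ $10.1000 each)
After Feb 4: 482 on hand, pool $5,848.30 (≈ $12.1334 each)
Feb 6, sell 204: 204/482 × $5,848.30 → $2,475.21
After Feb 7: 590 on hand, pool $7,725.49 (≈ $13.0941 each)
Feb 8, sell 348: 348/590 × $7,725.49 → $4,556.72
After Feb 9: 462 on hand, pool $5,555.77 (≈ $12.0255 each)
After Feb 10: 547 on hand, pool $6,325.02 (≈ $11.5631 each)
Feb 11, sell 248: 248/547 × $6,325.02 → $2,867.65
After Feb 12: 650 on hand, pool $8,669.72 (≈ $13.3380 each)
After Feb 14: 1007 on hand, pool $13,524.92 (≈ $13.4309 each)
Feb 16, sell 747: 747/1007 × $13,524.92 → $10,032.88
Total COGS = $2,475.21 + $4,556.72 + $2,867.65 + $10,032.88 = $19,932.46
Ending inventory (cost pool remaining) = $3,492.04
Check: goods available $23,424.50 = COGS $19,932.46 + ending $3,492.04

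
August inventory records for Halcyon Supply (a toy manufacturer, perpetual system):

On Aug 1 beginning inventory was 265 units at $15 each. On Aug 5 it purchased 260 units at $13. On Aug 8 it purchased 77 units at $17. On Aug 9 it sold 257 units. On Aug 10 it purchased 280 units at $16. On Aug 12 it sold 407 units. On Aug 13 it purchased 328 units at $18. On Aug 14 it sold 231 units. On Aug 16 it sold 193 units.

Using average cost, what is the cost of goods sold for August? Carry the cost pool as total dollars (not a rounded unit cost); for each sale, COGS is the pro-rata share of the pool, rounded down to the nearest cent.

COGS = $16,992.65

After Aug 1: 265 on hand, pool $3,975.00 (≈ $15.0000 each)
After Aug 5: 525 on hand, pool $7,355.00 (≈ $14.0095 each)
After Aug 8: 602 on hand, pool $8,664.00 (≈ $14.3920 each)
Aug 9, sell 257: 257/602 × $8,664.00 → $3,698.75
After Aug 10: 625 on hand, pool $9,445.25 (≈ $15.1124 each)
Aug 12, sell 407: 407/625 × $9,445.25 → $6,150.74
After Aug 13: 546 on hand, pool $9,198.51 (≈ $16.8471 each)
Aug 14, sell 231: 231/546 × $9,198.51 → $3,891.67
Aug 16, sell 193: 193/315 × $5,306.84 → $3,251.49
Total COGS = $3,698.75 + $6,150.74 + $3,891.67 + $3,251.49 = $16,992.65
Ending inventory (cost pool remaining) = $2,055.35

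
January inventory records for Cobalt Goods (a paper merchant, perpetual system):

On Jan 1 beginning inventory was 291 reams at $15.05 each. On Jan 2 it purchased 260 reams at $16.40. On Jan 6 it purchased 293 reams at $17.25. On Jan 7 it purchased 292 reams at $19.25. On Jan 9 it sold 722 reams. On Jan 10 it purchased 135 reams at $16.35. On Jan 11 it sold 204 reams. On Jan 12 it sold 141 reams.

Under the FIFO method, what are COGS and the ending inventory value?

COGS = $17,990.55; ending inventory = $3,535.50

Jan 9, 722 sold [FIFO — oldest first]: 291 @ $15.05 + 260 @ $16.40 + 171 @ $17.25 = $11,593.30
Jan 11, 204 sold [FIFO — oldest first]: 122 @ $17.25 + 82 @ $19.25 = $3,683.00
Jan 12, 141 sold [FIFO — oldest first]: 141 @ $19.25 = $2,714.25
Total COGS = $11,593.30 + $3,683.00 + $2,714.25 = $17,990.55
Ending inventory: 69 @ $19.25 + 135 @ $16.35 = $3,535.50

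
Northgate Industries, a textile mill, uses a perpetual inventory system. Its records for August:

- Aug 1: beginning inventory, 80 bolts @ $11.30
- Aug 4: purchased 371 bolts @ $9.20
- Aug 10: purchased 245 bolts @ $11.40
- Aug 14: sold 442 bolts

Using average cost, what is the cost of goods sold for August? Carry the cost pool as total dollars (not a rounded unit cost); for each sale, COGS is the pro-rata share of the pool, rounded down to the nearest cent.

COGS = $4,515.38

After Aug 1: 80 on hand, pool $904.00 (≈ $11.3000 each)
After Aug 4: 451 on hand, pool $4,317.20 (≈ $9.5725 each)
After Aug 10: 696 on hand, pool $7,110.20 (≈ $10.2158 each)
Aug 14, sell 442: 442/696 × $7,110.20 → $4,515.38
Ending inventory (cost pool remaining) = $2,594.82
Check: goods available $7,110.20 = COGS $4,515.38 + ending $2,594.82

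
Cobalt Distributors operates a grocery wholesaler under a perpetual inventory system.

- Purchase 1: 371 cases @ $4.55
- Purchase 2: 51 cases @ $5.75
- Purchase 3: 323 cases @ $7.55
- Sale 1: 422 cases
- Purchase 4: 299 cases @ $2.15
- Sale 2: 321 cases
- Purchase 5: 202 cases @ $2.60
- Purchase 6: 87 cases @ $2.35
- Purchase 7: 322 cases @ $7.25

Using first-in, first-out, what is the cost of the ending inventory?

Sale 1 (422) [FIFO — oldest first]: 371 @ $4.55 + 51 @ $5.75 = $1,981.30
Sale 2 (321) [FIFO — oldest first]: 321 @ $7.55 = $2,423.55
Total COGS = $1,981.30 + $2,423.55 = $4,404.85
Ending inventory: 2 @ $7.55 + 299 @ $2.15 + 202 @ $2.60 + 87 @ $2.35 + 322 @ $7.25 = $3,722.10

Ending inventory = $3,722.10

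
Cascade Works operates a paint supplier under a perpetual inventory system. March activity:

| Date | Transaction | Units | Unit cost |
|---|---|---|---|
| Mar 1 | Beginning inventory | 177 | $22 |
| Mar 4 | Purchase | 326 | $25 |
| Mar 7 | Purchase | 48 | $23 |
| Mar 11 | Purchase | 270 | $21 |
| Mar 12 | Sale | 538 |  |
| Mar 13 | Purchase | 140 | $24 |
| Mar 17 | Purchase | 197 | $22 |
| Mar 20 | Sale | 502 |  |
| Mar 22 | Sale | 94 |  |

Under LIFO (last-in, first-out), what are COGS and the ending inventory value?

COGS = $25,984; ending inventory = $528

Mar 12, 538 sold [LIFO — newest first]: 270 @ $21 + 48 @ $23 + 220 @ $25 = $12,274
Mar 20, 502 sold [LIFO — newest first]: 197 @ $22 + 140 @ $24 + 106 @ $25 + 59 @ $22 = $11,642
Mar 22, 94 sold [LIFO — newest first]: 94 @ $22 = $2,068
Total COGS = $12,274 + $11,642 + $2,068 = $25,984
Ending inventory: 24 @ $22 = $528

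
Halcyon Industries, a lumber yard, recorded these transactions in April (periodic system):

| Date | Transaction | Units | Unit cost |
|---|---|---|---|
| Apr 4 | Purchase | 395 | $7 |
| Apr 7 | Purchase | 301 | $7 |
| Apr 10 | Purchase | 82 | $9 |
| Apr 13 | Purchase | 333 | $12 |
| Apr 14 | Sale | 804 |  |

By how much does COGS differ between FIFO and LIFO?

$1,535

FIFO COGS: 395 @ $7 + 301 @ $7 + 82 @ $9 + 26 @ $12 = $5,922
LIFO COGS: 333 @ $12 + 82 @ $9 + 301 @ $7 + 88 @ $7 = $7,457
Difference = |$5,922 − $7,457| = $1,535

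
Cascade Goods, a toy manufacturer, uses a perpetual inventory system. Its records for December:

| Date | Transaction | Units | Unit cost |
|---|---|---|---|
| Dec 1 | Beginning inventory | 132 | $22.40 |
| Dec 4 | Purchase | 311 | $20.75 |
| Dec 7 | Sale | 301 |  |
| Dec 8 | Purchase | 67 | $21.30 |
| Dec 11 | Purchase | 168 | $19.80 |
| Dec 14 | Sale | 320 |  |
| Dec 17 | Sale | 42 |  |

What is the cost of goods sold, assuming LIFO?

COGS = $13,827.55

Dec 7, 301 sold [LIFO — newest first]: 301 @ $20.75 = $6,245.75
Dec 14, 320 sold [LIFO — newest first]: 168 @ $19.80 + 67 @ $21.30 + 10 @ $20.75 + 75 @ $22.40 = $6,641.00
Dec 17, 42 sold [LIFO — newest first]: 42 @ $22.40 = $940.80
Total COGS = $6,245.75 + $6,641.00 + $940.80 = $13,827.55
Ending inventory: 15 @ $22.40 = $336.00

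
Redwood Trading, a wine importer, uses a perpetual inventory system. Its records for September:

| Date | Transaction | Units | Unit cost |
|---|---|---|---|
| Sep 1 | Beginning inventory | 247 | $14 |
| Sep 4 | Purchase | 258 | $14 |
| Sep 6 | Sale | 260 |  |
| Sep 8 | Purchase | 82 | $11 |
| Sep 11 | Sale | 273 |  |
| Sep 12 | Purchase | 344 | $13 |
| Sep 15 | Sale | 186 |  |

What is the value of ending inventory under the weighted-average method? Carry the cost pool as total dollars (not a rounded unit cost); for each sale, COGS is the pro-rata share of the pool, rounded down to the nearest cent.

Ending inventory = $2,763.13

After Sep 1: 247 on hand, pool $3,458.00 (≈ $14.0000 each)
After Sep 4: 505 on hand, pool $7,070.00 (≈ $14.0000 each)
Sep 6, sell 260: 260/505 × $7,070.00 → $3,640.00
After Sep 8: 327 on hand, pool $4,332.00 (≈ $13.2477 each)
Sep 11, sell 273: 273/327 × $4,332.00 → $3,616.62
After Sep 12: 398 on hand, pool $5,187.38 (≈ $13.0336 each)
Sep 15, sell 186: 186/398 × $5,187.38 → $2,424.25
Total COGS = $3,640.00 + $3,616.62 + $2,424.25 = $9,680.87
Ending inventory (cost pool remaining) = $2,763.13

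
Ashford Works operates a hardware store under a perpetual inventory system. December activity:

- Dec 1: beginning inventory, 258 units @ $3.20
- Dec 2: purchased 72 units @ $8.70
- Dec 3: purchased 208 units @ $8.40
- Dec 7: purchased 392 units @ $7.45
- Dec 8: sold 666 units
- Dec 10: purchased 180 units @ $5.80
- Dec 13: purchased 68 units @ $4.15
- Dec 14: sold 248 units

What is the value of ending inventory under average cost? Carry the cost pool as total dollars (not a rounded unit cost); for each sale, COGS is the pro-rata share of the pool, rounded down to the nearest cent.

Ending inventory = $1,579.56

After Dec 1: 258 on hand, pool $825.60 (≈ $3.2000 each)
After Dec 2: 330 on hand, pool $1,452.00 (≈ $4.4000 each)
After Dec 3: 538 on hand, pool $3,199.20 (≈ $5.9465 each)
After Dec 7: 930 on hand, pool $6,119.60 (≈ $6.5802 each)
Dec 8, sell 666: 666/930 × $6,119.60 → $4,382.42
After Dec 10: 444 on hand, pool $2,781.18 (≈ $6.2639 each)
After Dec 13: 512 on hand, pool $3,063.38 (≈ $5.9832 each)
Dec 14, sell 248: 248/512 × $3,063.38 → $1,483.82
Total COGS = $4,382.42 + $1,483.82 = $5,866.24
Ending inventory (cost pool remaining) = $1,579.56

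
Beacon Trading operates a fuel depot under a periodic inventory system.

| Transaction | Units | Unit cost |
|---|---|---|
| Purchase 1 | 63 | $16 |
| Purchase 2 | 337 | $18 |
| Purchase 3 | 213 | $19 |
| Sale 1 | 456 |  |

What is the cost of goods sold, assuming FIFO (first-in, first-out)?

COGS = $8,138

Sale 1 (456) [FIFO — oldest first]: 63 @ $16 + 337 @ $18 + 56 @ $19 = $8,138
Ending inventory: 157 @ $19 = $2,983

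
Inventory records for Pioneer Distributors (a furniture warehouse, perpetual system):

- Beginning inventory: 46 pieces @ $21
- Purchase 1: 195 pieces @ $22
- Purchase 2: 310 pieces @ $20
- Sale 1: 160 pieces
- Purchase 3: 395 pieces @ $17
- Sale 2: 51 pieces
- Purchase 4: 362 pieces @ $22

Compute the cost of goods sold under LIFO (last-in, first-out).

COGS = $4,067

Sale 1 (160) [LIFO — newest first]: 160 @ $20 = $3,200
Sale 2 (51) [LIFO — newest first]: 51 @ $17 = $867
Total COGS = $3,200 + $867 = $4,067
Ending inventory: 46 @ $21 + 195 @ $22 + 150 @ $20 + 344 @ $17 + 362 @ $22 = $22,068
Check: goods available $26,135 = COGS $4,067 + ending $22,068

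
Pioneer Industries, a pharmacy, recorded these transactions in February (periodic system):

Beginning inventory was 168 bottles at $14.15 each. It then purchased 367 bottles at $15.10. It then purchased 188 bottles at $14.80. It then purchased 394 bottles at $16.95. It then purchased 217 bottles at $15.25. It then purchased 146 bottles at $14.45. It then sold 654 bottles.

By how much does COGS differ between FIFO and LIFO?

FIFO COGS: 168 @ $14.15 + 367 @ $15.10 + 119 @ $14.80 = $9,680.10
LIFO COGS: 146 @ $14.45 + 217 @ $15.25 + 291 @ $16.95 = $10,351.40
Difference = |$9,680.10 − $10,351.40| = $671.30

$671.30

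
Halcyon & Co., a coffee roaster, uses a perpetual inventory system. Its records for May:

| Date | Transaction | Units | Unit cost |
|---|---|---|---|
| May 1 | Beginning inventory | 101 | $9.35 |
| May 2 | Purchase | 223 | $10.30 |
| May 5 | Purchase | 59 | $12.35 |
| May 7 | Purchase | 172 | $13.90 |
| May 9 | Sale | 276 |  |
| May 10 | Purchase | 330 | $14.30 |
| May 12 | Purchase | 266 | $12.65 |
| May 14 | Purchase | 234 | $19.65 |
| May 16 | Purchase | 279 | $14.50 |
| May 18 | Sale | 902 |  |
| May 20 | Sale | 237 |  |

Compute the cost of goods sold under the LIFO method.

May 9, 276 sold [LIFO — newest first]: 172 @ $13.90 + 59 @ $12.35 + 45 @ $10.30 = $3,582.95
May 18, 902 sold [LIFO — newest first]: 279 @ $14.50 + 234 @ $19.65 + 266 @ $12.65 + 123 @ $14.30 = $13,767.40
May 20, 237 sold [LIFO — newest first]: 207 @ $14.30 + 30 @ $10.30 = $3,269.10
Total COGS = $3,582.95 + $13,767.40 + $3,269.10 = $20,619.45
Ending inventory: 101 @ $9.35 + 148 @ $10.30 = $2,468.75

COGS = $20,619.45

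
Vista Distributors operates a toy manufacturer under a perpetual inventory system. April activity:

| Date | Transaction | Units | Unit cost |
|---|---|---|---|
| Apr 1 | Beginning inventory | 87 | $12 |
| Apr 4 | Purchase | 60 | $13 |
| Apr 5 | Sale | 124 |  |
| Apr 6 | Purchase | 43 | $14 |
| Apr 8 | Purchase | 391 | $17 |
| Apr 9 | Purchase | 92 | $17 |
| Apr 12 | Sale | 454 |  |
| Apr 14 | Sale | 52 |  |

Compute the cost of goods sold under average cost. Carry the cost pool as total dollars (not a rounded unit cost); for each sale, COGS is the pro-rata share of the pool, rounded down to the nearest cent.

After Apr 1: 87 on hand, pool $1,044.00 (≈ $12.0000 each)
After Apr 4: 147 on hand, pool $1,824.00 (≈ $12.4082 each)
Apr 5, sell 124: 124/147 × $1,824.00 → $1,538.61
After Apr 6: 66 on hand, pool $887.39 (≈ $13.4453 each)
After Apr 8: 457 on hand, pool $7,534.39 (≈ $16.4866 each)
After Apr 9: 549 on hand, pool $9,098.39 (≈ $16.5727 each)
Apr 12, sell 454: 454/549 × $9,098.39 → $7,523.98
Apr 14, sell 52: 52/95 × $1,574.41 → $861.78
Total COGS = $1,538.61 + $7,523.98 + $861.78 = $9,924.37
Ending inventory (cost pool remaining) = $712.63

COGS = $9,924.37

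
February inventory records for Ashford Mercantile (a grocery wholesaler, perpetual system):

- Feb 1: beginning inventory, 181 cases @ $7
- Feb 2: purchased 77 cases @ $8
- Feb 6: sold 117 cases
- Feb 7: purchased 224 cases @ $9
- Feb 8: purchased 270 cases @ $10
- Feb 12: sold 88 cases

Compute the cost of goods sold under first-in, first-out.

COGS = $1,459

Feb 6, 117 sold [FIFO — oldest first]: 117 @ $7 = $819
Feb 12, 88 sold [FIFO — oldest first]: 64 @ $7 + 24 @ $8 = $640
Total COGS = $819 + $640 = $1,459
Ending inventory: 53 @ $8 + 224 @ $9 + 270 @ $10 = $5,140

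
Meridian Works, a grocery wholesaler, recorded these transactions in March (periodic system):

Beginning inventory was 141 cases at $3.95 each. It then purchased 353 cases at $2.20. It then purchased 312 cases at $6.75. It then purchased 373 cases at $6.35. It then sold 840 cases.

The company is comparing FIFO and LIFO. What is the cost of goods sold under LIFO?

FIFO COGS: 141 @ $3.95 + 353 @ $2.20 + 312 @ $6.75 + 34 @ $6.35 = $3,655.45
LIFO COGS: 373 @ $6.35 + 312 @ $6.75 + 155 @ $2.20 = $4,815.55

COGS = $4,815.55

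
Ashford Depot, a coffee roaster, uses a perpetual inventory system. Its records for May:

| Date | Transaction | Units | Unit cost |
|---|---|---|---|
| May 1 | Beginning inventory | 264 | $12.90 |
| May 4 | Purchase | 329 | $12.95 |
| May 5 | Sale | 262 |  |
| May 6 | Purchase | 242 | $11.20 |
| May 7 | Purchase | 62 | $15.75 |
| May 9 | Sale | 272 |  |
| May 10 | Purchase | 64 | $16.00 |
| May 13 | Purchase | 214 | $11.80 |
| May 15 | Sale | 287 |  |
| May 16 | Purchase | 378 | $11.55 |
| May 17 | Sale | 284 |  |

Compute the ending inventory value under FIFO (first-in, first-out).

Ending inventory = $5,191.90

May 5, 262 sold [FIFO — oldest first]: 262 @ $12.90 = $3,379.80
May 9, 272 sold [FIFO — oldest first]: 2 @ $12.90 + 270 @ $12.95 = $3,522.30
May 15, 287 sold [FIFO — oldest first]: 59 @ $12.95 + 228 @ $11.20 = $3,317.65
May 17, 284 sold [FIFO — oldest first]: 14 @ $11.20 + 62 @ $15.75 + 64 @ $16.00 + 144 @ $11.80 = $3,856.50
Total COGS = $3,379.80 + $3,522.30 + $3,317.65 + $3,856.50 = $14,076.25
Ending inventory: 70 @ $11.80 + 378 @ $11.55 = $5,191.90
Check: goods available $19,268.15 = COGS $14,076.25 + ending $5,191.90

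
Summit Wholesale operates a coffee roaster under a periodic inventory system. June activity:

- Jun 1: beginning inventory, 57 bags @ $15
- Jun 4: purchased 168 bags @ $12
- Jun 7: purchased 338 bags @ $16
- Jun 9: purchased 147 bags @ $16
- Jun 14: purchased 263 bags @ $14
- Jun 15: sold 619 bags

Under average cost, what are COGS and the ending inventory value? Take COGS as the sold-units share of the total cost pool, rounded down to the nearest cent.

COGS = $9,105.59; ending inventory = $5,207.41

Jun 15, sell 619: 619/973 × $14,313.00 → $9,105.59
Ending inventory (cost pool remaining) = $5,207.41
Check: goods available $14,313.00 = COGS $9,105.59 + ending $5,207.41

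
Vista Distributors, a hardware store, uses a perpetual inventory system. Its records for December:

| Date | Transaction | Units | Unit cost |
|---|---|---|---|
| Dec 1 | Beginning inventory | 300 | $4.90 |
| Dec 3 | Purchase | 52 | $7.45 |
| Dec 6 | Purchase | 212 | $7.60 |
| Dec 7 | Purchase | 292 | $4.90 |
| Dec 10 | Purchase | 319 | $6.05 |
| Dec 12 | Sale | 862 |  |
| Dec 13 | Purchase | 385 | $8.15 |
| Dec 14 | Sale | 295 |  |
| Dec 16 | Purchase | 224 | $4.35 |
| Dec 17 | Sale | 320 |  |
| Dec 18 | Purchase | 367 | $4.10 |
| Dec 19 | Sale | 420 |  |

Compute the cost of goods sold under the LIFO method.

COGS = $11,201.60

Dec 12, 862 sold [LIFO — newest first]: 319 @ $6.05 + 292 @ $4.90 + 212 @ $7.60 + 39 @ $7.45 = $5,262.50
Dec 14, 295 sold [LIFO — newest first]: 295 @ $8.15 = $2,404.25
Dec 17, 320 sold [LIFO — newest first]: 224 @ $4.35 + 90 @ $8.15 + 6 @ $7.45 = $1,752.60
Dec 19, 420 sold [LIFO — newest first]: 367 @ $4.10 + 7 @ $7.45 + 46 @ $4.90 = $1,782.25
Total COGS = $5,262.50 + $2,404.25 + $1,752.60 + $1,782.25 = $11,201.60
Ending inventory: 254 @ $4.90 = $1,244.60
Check: goods available $12,446.20 = COGS $11,201.60 + ending $1,244.60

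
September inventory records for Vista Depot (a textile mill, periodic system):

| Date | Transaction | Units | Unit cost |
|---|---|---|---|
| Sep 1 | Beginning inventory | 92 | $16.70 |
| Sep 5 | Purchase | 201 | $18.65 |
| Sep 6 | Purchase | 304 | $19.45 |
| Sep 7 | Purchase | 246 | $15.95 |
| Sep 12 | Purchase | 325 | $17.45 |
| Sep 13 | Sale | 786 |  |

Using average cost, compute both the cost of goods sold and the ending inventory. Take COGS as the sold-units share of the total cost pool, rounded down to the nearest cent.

Sep 13, sell 786: 786/1168 × $20,792.80 → $13,992.41
Ending inventory (cost pool remaining) = $6,800.39
Check: goods available $20,792.80 = COGS $13,992.41 + ending $6,800.39

COGS = $13,992.41; ending inventory = $6,800.39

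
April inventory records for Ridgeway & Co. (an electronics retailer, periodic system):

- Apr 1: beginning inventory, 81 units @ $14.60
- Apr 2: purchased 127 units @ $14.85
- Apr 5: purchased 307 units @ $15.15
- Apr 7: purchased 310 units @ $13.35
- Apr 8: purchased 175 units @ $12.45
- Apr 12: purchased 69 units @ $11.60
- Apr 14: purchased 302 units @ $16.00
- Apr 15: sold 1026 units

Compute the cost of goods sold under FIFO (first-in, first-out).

Apr 15, 1026 sold [FIFO — oldest first]: 81 @ $14.60 + 127 @ $14.85 + 307 @ $15.15 + 310 @ $13.35 + 175 @ $12.45 + 26 @ $11.60 = $14,338.45
Ending inventory: 43 @ $11.60 + 302 @ $16.00 = $5,330.80

COGS = $14,338.45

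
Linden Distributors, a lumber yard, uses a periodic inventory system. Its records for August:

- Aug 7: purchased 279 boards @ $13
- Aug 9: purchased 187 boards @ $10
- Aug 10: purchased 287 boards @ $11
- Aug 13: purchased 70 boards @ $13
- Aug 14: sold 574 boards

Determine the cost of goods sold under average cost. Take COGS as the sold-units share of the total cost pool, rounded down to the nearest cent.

Aug 14, sell 574: 574/823 × $9,564.00 → $6,670.39
Ending inventory (cost pool remaining) = $2,893.61

COGS = $6,670.39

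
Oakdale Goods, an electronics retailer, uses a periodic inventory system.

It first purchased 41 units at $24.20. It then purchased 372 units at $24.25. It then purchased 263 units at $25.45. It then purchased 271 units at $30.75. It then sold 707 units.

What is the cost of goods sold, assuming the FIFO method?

COGS = $17,659.80

Sale 1 (707) [FIFO — oldest first]: 41 @ $24.20 + 372 @ $24.25 + 263 @ $25.45 + 31 @ $30.75 = $17,659.80
Ending inventory: 240 @ $30.75 = $7,380.00
Check: goods available $25,039.80 = COGS $17,659.80 + ending $7,380.00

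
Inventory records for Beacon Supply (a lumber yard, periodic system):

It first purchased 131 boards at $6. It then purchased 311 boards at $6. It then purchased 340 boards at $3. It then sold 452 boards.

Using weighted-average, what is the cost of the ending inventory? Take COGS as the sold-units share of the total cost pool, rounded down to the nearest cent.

Sale 1, sell 452: 452/782 × $3,672.00 → $2,122.43
Ending inventory (cost pool remaining) = $1,549.57
Check: goods available $3,672.00 = COGS $2,122.43 + ending $1,549.57

Ending inventory = $1,549.57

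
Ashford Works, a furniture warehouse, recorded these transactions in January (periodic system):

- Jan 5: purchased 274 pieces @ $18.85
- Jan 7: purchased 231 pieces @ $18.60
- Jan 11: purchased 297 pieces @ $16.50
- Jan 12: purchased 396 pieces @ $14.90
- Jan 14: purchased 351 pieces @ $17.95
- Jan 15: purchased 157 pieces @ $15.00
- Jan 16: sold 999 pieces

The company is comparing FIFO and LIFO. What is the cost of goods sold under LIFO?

FIFO COGS: 274 @ $18.85 + 231 @ $18.60 + 297 @ $16.50 + 197 @ $14.90 = $17,297.30
LIFO COGS: 157 @ $15.00 + 351 @ $17.95 + 396 @ $14.90 + 95 @ $16.50 = $16,123.35

COGS = $16,123.35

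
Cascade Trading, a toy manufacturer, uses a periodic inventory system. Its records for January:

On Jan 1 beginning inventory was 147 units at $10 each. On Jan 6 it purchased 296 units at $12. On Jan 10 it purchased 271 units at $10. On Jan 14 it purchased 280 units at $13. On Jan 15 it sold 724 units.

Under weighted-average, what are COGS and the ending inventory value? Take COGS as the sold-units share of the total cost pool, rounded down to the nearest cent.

COGS = $8,283.02; ending inventory = $3,088.98

Jan 15, sell 724: 724/994 × $11,372.00 → $8,283.02
Ending inventory (cost pool remaining) = $3,088.98
Check: goods available $11,372.00 = COGS $8,283.02 + ending $3,088.98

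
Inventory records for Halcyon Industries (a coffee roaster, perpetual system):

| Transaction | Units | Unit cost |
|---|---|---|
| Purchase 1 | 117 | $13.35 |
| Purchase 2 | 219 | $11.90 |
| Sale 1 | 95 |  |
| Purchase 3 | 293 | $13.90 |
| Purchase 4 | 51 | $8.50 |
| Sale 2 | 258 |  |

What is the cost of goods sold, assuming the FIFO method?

COGS = $4,404.35

Sale 1 (95) [FIFO — oldest first]: 95 @ $13.35 = $1,268.25
Sale 2 (258) [FIFO — oldest first]: 22 @ $13.35 + 219 @ $11.90 + 17 @ $13.90 = $3,136.10
Total COGS = $1,268.25 + $3,136.10 = $4,404.35
Ending inventory: 276 @ $13.90 + 51 @ $8.50 = $4,269.90
Check: goods available $8,674.25 = COGS $4,404.35 + ending $4,269.90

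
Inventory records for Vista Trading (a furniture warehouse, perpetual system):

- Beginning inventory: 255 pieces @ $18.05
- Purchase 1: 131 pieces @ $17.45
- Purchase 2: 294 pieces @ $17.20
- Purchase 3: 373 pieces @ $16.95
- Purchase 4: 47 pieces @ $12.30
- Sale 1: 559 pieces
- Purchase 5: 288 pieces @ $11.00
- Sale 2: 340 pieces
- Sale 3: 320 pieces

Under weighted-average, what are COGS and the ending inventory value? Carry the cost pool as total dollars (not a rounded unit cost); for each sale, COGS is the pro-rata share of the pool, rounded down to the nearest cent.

COGS = $19,478.58; ending inventory = $2,535.37

After Beginning: 255 on hand, pool $4,602.75 (≈ $18.0500 each)
After Purchase 1: 386 on hand, pool $6,888.70 (≈ $17.8464 each)
After Purchase 2: 680 on hand, pool $11,945.50 (≈ $17.5669 each)
After Purchase 3: 1053 on hand, pool $18,267.85 (≈ $17.3484 each)
After Purchase 4: 1100 on hand, pool $18,845.95 (≈ $17.1327 each)
Sale 1, sell 559: 559/1100 × $18,845.95 → $9,577.16
After Purchase 5: 829 on hand, pool $12,436.79 (≈ $15.0022 each)
Sale 2, sell 340: 340/829 × $12,436.79 → $5,100.73
Sale 3, sell 320: 320/489 × $7,336.06 → $4,800.69
Total COGS = $9,577.16 + $5,100.73 + $4,800.69 = $19,478.58
Ending inventory (cost pool remaining) = $2,535.37
Check: goods available $22,013.95 = COGS $19,478.58 + ending $2,535.37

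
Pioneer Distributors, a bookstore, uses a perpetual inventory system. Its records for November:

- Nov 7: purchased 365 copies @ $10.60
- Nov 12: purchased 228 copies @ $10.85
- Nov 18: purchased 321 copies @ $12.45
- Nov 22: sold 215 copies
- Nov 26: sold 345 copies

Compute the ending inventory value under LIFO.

Nov 22, 215 sold [LIFO — newest first]: 215 @ $12.45 = $2,676.75
Nov 26, 345 sold [LIFO — newest first]: 106 @ $12.45 + 228 @ $10.85 + 11 @ $10.60 = $3,910.10
Total COGS = $2,676.75 + $3,910.10 = $6,586.85
Ending inventory: 354 @ $10.60 = $3,752.40

Ending inventory = $3,752.40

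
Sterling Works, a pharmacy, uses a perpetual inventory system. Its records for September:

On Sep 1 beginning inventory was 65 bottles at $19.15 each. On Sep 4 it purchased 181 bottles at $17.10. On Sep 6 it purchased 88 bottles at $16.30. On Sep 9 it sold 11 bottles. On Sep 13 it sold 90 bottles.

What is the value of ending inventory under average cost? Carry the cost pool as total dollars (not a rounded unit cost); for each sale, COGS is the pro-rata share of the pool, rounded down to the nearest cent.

Ending inventory = $4,028.16

After Sep 1: 65 on hand, pool $1,244.75 (≈ $19.1500 each)
After Sep 4: 246 on hand, pool $4,339.85 (≈ $17.6417 each)
After Sep 6: 334 on hand, pool $5,774.25 (≈ $17.2882 each)
Sep 9, sell 11: 11/334 × $5,774.25 → $190.16
Sep 13, sell 90: 90/323 × $5,584.09 → $1,555.93
Total COGS = $190.16 + $1,555.93 = $1,746.09
Ending inventory (cost pool remaining) = $4,028.16
Check: goods available $5,774.25 = COGS $1,746.09 + ending $4,028.16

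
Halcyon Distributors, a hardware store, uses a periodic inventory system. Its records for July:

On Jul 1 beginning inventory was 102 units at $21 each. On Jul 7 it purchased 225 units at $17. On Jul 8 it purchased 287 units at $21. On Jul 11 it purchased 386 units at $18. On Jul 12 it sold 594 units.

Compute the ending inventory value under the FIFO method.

Ending inventory = $7,368

Jul 12, 594 sold [FIFO — oldest first]: 102 @ $21 + 225 @ $17 + 267 @ $21 = $11,574
Ending inventory: 20 @ $21 + 386 @ $18 = $7,368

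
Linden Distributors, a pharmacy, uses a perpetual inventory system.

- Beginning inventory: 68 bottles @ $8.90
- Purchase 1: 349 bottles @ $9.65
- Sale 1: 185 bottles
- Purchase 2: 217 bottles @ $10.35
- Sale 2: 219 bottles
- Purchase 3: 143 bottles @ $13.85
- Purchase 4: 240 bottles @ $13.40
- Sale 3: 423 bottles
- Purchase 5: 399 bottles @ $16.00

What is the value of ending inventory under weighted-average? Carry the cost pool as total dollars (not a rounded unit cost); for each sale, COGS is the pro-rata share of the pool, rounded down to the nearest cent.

After Beginning: 68 on hand, pool $605.20 (≈ $8.9000 each)
After Purchase 1: 417 on hand, pool $3,973.05 (≈ $9.5277 each)
Sale 1, sell 185: 185/417 × $3,973.05 → $1,762.62
After Purchase 2: 449 on hand, pool $4,456.38 (≈ $9.9251 each)
Sale 2, sell 219: 219/449 × $4,456.38 → $2,173.60
After Purchase 3: 373 on hand, pool $4,263.33 (≈ $11.4298 each)
After Purchase 4: 613 on hand, pool $7,479.33 (≈ $12.2012 each)
Sale 3, sell 423: 423/613 × $7,479.33 → $5,161.10
After Purchase 5: 589 on hand, pool $8,702.23 (≈ $14.7746 each)
Total COGS = $1,762.62 + $2,173.60 + $5,161.10 = $9,097.32
Ending inventory (cost pool remaining) = $8,702.23

Ending inventory = $8,702.23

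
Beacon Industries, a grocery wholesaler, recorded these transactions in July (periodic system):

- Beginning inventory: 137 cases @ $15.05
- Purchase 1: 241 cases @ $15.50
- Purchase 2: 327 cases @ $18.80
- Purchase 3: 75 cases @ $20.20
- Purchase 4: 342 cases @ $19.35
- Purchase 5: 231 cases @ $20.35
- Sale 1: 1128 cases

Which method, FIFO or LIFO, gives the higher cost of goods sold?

LIFO

FIFO COGS: 137 @ $15.05 + 241 @ $15.50 + 327 @ $18.80 + 75 @ $20.20 + 342 @ $19.35 + 6 @ $20.35 = $20,199.75
LIFO COGS: 231 @ $20.35 + 342 @ $19.35 + 75 @ $20.20 + 327 @ $18.80 + 153 @ $15.50 = $21,352.65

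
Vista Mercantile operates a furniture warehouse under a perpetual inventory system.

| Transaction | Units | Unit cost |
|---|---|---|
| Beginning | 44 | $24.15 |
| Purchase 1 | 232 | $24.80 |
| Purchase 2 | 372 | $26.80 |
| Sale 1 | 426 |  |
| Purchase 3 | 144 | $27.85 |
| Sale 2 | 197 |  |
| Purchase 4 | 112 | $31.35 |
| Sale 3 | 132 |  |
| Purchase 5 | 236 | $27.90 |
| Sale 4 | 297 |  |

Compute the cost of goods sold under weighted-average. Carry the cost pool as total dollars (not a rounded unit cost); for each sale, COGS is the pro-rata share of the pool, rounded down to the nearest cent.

After Beginning: 44 on hand, pool $1,062.60 (≈ $24.1500 each)
After Purchase 1: 276 on hand, pool $6,816.20 (≈ $24.6964 each)
After Purchase 2: 648 on hand, pool $16,785.80 (≈ $25.9040 each)
Sale 1, sell 426: 426/648 × $16,785.80 → $11,035.10
After Purchase 3: 366 on hand, pool $9,761.10 (≈ $26.6697 each)
Sale 2, sell 197: 197/366 × $9,761.10 → $5,253.92
After Purchase 4: 281 on hand, pool $8,018.38 (≈ $28.5352 each)
Sale 3, sell 132: 132/281 × $8,018.38 → $3,766.64
After Purchase 5: 385 on hand, pool $10,836.14 (≈ $28.1458 each)
Sale 4, sell 297: 297/385 × $10,836.14 → $8,359.30
Total COGS = $11,035.10 + $5,253.92 + $3,766.64 + $8,359.30 = $28,414.96
Ending inventory (cost pool remaining) = $2,476.84

COGS = $28,414.96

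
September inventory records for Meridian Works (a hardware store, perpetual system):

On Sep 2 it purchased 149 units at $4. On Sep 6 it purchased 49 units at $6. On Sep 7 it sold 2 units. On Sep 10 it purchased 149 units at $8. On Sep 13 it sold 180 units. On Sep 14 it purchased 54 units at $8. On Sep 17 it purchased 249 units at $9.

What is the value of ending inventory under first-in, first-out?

Sep 7, 2 sold [FIFO — oldest first]: 2 @ $4 = $8
Sep 13, 180 sold [FIFO — oldest first]: 147 @ $4 + 33 @ $6 = $786
Total COGS = $8 + $786 = $794
Ending inventory: 16 @ $6 + 149 @ $8 + 54 @ $8 + 249 @ $9 = $3,961

Ending inventory = $3,961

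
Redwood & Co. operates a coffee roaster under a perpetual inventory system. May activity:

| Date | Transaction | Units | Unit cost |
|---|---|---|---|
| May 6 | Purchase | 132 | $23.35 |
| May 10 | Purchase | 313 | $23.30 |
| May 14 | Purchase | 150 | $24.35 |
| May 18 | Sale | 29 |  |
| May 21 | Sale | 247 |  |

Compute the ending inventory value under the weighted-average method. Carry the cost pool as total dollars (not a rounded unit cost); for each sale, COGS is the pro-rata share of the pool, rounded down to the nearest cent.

Ending inventory = $7,520.69

After May 6: 132 on hand, pool $3,082.20 (≈ $23.3500 each)
After May 10: 445 on hand, pool $10,375.10 (≈ $23.3148 each)
After May 14: 595 on hand, pool $14,027.60 (≈ $23.5758 each)
May 18, sell 29: 29/595 × $14,027.60 → $683.69
May 21, sell 247: 247/566 × $13,343.91 → $5,823.22
Total COGS = $683.69 + $5,823.22 = $6,506.91
Ending inventory (cost pool remaining) = $7,520.69
Check: goods available $14,027.60 = COGS $6,506.91 + ending $7,520.69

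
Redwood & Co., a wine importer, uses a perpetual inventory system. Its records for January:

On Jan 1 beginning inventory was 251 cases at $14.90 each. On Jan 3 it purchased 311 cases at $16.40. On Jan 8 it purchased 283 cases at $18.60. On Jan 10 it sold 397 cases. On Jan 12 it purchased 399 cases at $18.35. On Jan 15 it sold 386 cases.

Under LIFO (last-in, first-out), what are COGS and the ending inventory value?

Jan 10, 397 sold [LIFO — newest first]: 283 @ $18.60 + 114 @ $16.40 = $7,133.40
Jan 15, 386 sold [LIFO — newest first]: 386 @ $18.35 = $7,083.10
Total COGS = $7,133.40 + $7,083.10 = $14,216.50
Ending inventory: 251 @ $14.90 + 197 @ $16.40 + 13 @ $18.35 = $7,209.25

COGS = $14,216.50; ending inventory = $7,209.25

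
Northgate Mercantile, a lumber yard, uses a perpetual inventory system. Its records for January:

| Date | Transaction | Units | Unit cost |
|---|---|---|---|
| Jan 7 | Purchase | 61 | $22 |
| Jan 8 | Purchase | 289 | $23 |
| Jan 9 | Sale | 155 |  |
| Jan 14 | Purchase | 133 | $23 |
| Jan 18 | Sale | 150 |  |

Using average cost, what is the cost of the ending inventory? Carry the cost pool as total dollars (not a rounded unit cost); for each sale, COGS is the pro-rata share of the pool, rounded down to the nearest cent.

After Jan 7: 61 on hand, pool $1,342.00 (≈ $22.0000 each)
After Jan 8: 350 on hand, pool $7,989.00 (≈ $22.8257 each)
Jan 9, sell 155: 155/350 × $7,989.00 → $3,537.98
After Jan 14: 328 on hand, pool $7,510.02 (≈ $22.8964 each)
Jan 18, sell 150: 150/328 × $7,510.02 → $3,434.46
Total COGS = $3,537.98 + $3,434.46 = $6,972.44
Ending inventory (cost pool remaining) = $4,075.56

Ending inventory = $4,075.56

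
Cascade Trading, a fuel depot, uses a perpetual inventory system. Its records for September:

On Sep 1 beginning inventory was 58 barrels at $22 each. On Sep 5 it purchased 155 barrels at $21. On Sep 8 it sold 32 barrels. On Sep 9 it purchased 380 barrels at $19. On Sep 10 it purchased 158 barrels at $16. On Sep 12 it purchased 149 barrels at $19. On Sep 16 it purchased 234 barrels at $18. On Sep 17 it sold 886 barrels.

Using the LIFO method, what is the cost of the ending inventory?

Sep 8, 32 sold [LIFO — newest first]: 32 @ $21 = $672
Sep 17, 886 sold [LIFO — newest first]: 234 @ $18 + 149 @ $19 + 158 @ $16 + 345 @ $19 = $16,126
Total COGS = $672 + $16,126 = $16,798
Ending inventory: 58 @ $22 + 123 @ $21 + 35 @ $19 = $4,524
Check: goods available $21,322 = COGS $16,798 + ending $4,524

Ending inventory = $4,524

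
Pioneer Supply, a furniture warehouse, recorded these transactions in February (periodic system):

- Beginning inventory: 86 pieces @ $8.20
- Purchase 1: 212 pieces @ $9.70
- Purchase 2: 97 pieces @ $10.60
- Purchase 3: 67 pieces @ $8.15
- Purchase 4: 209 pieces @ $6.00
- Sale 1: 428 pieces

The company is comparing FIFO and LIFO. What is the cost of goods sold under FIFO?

FIFO COGS: 86 @ $8.20 + 212 @ $9.70 + 97 @ $10.60 + 33 @ $8.15 = $4,058.75
LIFO COGS: 209 @ $6.00 + 67 @ $8.15 + 97 @ $10.60 + 55 @ $9.70 = $3,361.75

COGS = $4,058.75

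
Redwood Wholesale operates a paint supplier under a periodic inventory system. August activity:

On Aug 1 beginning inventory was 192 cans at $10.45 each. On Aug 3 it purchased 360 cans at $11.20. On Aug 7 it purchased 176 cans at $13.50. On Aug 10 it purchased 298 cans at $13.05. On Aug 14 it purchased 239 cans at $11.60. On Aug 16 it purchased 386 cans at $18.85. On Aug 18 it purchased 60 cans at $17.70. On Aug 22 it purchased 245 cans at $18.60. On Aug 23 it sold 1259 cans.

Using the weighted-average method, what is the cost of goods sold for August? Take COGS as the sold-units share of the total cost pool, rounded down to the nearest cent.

Aug 23, sell 1259: 1259/1956 × $27,970.80 → $18,003.70
Ending inventory (cost pool remaining) = $9,967.10
Check: goods available $27,970.80 = COGS $18,003.70 + ending $9,967.10

COGS = $18,003.70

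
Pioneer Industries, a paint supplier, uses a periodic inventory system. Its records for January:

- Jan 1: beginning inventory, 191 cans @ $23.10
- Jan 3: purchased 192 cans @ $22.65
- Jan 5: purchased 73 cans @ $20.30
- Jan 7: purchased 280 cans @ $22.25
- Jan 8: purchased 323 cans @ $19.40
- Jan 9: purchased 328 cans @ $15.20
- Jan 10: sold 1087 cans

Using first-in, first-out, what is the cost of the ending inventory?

Ending inventory = $4,560.00

Jan 10, 1087 sold [FIFO — oldest first]: 191 @ $23.10 + 192 @ $22.65 + 73 @ $20.30 + 280 @ $22.25 + 323 @ $19.40 + 28 @ $15.20 = $23,164.60
Ending inventory: 300 @ $15.20 = $4,560.00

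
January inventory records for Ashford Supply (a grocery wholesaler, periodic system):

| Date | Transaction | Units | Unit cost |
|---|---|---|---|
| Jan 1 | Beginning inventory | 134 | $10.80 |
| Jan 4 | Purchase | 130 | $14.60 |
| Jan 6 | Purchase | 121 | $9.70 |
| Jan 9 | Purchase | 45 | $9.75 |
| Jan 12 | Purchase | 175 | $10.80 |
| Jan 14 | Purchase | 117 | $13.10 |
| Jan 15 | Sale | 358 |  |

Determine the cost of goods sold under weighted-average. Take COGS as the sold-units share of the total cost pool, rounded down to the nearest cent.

COGS = $4,155.35

Jan 15, sell 358: 358/722 × $8,380.35 → $4,155.35
Ending inventory (cost pool remaining) = $4,225.00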